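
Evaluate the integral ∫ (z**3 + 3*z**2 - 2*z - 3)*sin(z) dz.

Use integration by parts with u = z**3 + 3*z**2 - 2*z - 3, dv = sin(z) dz, so v = -cos(z).
Apply parts 3 times (tabular method): alternate signs, differentiate u down to 0, integrate dv up.

-z**3*cos(z) + 3*z**2*sin(z) - 3*z**2*cos(z) + 6*z*sin(z) + 8*z*cos(z) - 8*sin(z) + 9*cos(z) + C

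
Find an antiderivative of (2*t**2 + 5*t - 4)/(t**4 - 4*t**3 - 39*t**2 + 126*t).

-2*log(t)/63 + 129*log(t - 7)/364 - 29*log(t - 3)/108 - 19*log(t + 6)/351 + C

Factor the denominator: t*(t - 7)*(t - 3)*(t + 6).
Partial-fraction decomposition: -19/(351*(t + 6)) - 29/(108*(t - 3)) + 129/(364*(t - 7)) - 2/(63*t).
Integrate each term: A/(t−a) contributes A·log|t−a|.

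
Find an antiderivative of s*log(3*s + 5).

Use integration by parts with u = log(3*s + 5), dv = s ds.
Then du = 3/(3*s + 5) ds and v = s**2/2.

s**2*log(3*s + 5)/2 - s**2/4 + 5*s/6 - 25*log(3*s + 5)/18 + C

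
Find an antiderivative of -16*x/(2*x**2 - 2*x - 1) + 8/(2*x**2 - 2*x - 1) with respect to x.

Let u = 2*x**2 - 2*x - 1, so du = (4*x - 2) dx.
Rewriting, the integral becomes -4·∫ 1/u du = -4·log(u).
Substituting back, u = 2*x**2 - 2*x - 1.

-4*log(2*x**2 - 2*x - 1) + C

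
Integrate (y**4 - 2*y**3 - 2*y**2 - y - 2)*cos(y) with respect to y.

Use integration by parts with u = y**4 - 2*y**3 - 2*y**2 - y - 2, dv = cos(y) dy, so v = sin(y).
Apply parts 4 times (tabular method): alternate signs, differentiate u down to 0, integrate dv up.

y**4*sin(y) - 2*y**3*sin(y) + 4*y**3*cos(y) - 14*y**2*sin(y) - 6*y**2*cos(y) + 11*y*sin(y) - 28*y*cos(y) + 26*sin(y) + 11*cos(y) + C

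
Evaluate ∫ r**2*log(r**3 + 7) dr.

Let u = r**3 + 7, so du = (3*r**2) dr.
The integral becomes (1/3)·∫ log(u) du; integrate by parts with u′=log(u), dv′=du.

r**3*log(r**3 + 7)/3 - r**3/3 + 7*log(r**3 + 7)/3 + C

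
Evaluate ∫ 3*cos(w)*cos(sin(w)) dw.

3*sin(sin(w)) + C

Let u = sin(w), so du = (cos(w)) dw.
Rewriting, the integral becomes 3·∫ cos(u) du = 3·sin(u).
Substituting back, u = sin(w).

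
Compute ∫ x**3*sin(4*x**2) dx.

-x**2*cos(4*x**2)/8 + sin(4*x**2)/32 + C

Let u = x², du = 2x dx; rewrite as (1/2)∫ u^1·sin(4u) du.
Now integrate by parts 1 time.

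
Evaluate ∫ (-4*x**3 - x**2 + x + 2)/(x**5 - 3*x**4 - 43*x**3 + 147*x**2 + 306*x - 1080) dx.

-259*log(x - 5)/88 + 19*log(x - 4)/5 - 28*log(x - 3)/27 - 7*log(x + 3)/72 + 412*log(x + 6)/1485 + C

Factor the denominator: (x - 5)*(x - 4)*(x - 3)*(x + 3)*(x + 6).
Partial-fraction decomposition: 412/(1485*(x + 6)) - 7/(72*(x + 3)) - 28/(27*(x - 3)) + 19/(5*(x - 4)) - 259/(88*(x - 5)).
Integrate each term: A/(x−a) contributes A·log|x−a|.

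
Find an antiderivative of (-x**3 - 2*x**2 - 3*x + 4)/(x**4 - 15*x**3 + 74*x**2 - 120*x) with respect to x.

Factor the denominator: x*(x - 6)*(x - 5)*(x - 4).
Partial-fraction decomposition: -13/(x - 4) + 186/(5*(x - 5)) - 151/(6*(x - 6)) - 1/(30*x).
Integrate each term: A/(x−a) contributes A·log|x−a|.

-log(x)/30 - 151*log(x - 6)/6 + 186*log(x - 5)/5 - 13*log(x - 4) + C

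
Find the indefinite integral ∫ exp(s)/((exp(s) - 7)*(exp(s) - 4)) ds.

Let u = e^s, du = e^s ds.
The integral becomes ∫ du/((u-4)(u-7)); decompose into partial fractions.

log(exp(s) - 7)/3 - log(exp(s) - 4)/3 + C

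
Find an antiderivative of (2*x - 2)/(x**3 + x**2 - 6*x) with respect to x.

log(x)/3 + log(x - 2)/5 - 8*log(x + 3)/15 + C

Factor the denominator: x*(x - 2)*(x + 3).
Partial-fraction decomposition: -8/(15*(x + 3)) + 1/(5*(x - 2)) + 1/(3*x).
Integrate each term: A/(x−a) contributes A·log|x−a|.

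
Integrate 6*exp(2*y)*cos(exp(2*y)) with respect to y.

Let u = exp(2*y), so du = (2*exp(2*y)) dy.
Rewriting, the integral becomes 3·∫ cos(u) du = 3·sin(u).
Substituting back, u = exp(2*y).

3*sin(exp(2*y)) + C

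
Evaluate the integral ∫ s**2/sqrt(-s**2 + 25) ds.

Substitute s = 5·sin(θ), so ds = 5·cos(θ) dθ and the radical becomes sqrt(-s**2 + 25) = 5·cos(θ) by the Pythagorean identity.
Integrate the resulting trig expression in θ, then back-substitute θ = asin(s/5), sin(θ) = s/5, cos(θ) = sqrt(-s**2 + 25)/5 (absorbing any constant into C).

-s*sqrt(-s**2 + 25)/2 + 25*asin(s/5)/2 + C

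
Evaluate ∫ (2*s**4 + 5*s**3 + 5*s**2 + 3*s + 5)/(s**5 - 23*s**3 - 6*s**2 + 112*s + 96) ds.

929*log(s - 4)/240 - 89*log(s - 3)/35 + log(s + 1)/15 - 11*log(s + 2)/60 + 265*log(s + 4)/336 + C

Factor the denominator: (s - 4)*(s - 3)*(s + 1)*(s + 2)*(s + 4).
Partial-fraction decomposition: 265/(336*(s + 4)) - 11/(60*(s + 2)) + 1/(15*(s + 1)) - 89/(35*(s - 3)) + 929/(240*(s - 4)).
Integrate each term: A/(s−a) contributes A·log|s−a|.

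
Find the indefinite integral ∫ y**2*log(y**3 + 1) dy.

Let u = y**3 + 1, so du = (3*y**2) dy.
The integral becomes (1/3)·∫ log(u) du; integrate by parts with u′=log(u), dv′=du.

y**3*log(y**3 + 1)/3 - y**3/3 + log(y**3 + 1)/3 + C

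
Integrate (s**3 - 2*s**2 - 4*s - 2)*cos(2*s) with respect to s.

Use integration by parts with u = s**3 - 2*s**2 - 4*s - 2, dv = cos(2*s) ds, so v = sin(2*s)/2.
Apply parts 3 times (tabular method): alternate signs, differentiate u down to 0, integrate dv up.

s**3*sin(2*s)/2 - s**2*sin(2*s) + 3*s**2*cos(2*s)/4 - 11*s*sin(2*s)/4 - s*cos(2*s) - sin(2*s)/2 - 11*cos(2*s)/8 + C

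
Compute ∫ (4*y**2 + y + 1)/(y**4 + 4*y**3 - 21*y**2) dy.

Factor the denominator: y**2*(y - 3)*(y + 7).
Partial-fraction decomposition: -19/(49*(y + 7)) + 4/(9*(y - 3)) - 25/(441*y) - 1/(21*y**2).
Integrate each term; A/(y−a) gives A·log|y−a|; A/(y−a)² gives −A/(y−a).

-25*log(y)/441 + 4*log(y - 3)/9 - 19*log(y + 7)/49 + 1/(21*y) + C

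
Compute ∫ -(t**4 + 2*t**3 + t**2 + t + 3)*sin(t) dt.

Use integration by parts with u = t**4 + 2*t**3 + t**2 + t + 3, dv = -sin(t) dt, so v = cos(t).
Apply parts 4 times (tabular method): alternate signs, differentiate u down to 0, integrate dv up.

t**4*cos(t) - 4*t**3*sin(t) + 2*t**3*cos(t) - 6*t**2*sin(t) - 11*t**2*cos(t) + 22*t*sin(t) - 11*t*cos(t) + 11*sin(t) + 25*cos(t) + C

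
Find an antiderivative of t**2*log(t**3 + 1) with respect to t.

t**3*log(t**3 + 1)/3 - t**3/3 + log(t**3 + 1)/3 + C

Let u = t**3 + 1, so du = (3*t**2) dt.
The integral becomes (1/3)·∫ log(u) du; integrate by parts with u′=log(u), dv′=du.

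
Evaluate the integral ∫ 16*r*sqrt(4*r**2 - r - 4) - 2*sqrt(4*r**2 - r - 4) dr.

Let u = 4*r**2 - r - 4, so du = (8*r - 1) dr.
Rewriting, the integral becomes 2·∫ √u du = 2·(2/3)u^(3/2).
Substituting back, u = 4*r**2 - r - 4.

4*(4*r**2 - r - 4)**(3/2)/3 + C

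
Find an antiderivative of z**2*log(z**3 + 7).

z**3*log(z**3 + 7)/3 - z**3/3 + 7*log(z**3 + 7)/3 + C

Let u = z**3 + 7, so du = (3*z**2) dz.
The integral becomes (1/3)·∫ log(u) du; integrate by parts with u′=log(u), dv′=du.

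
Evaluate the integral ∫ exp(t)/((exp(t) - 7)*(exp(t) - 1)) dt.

Let u = e^t, du = e^t dt.
The integral becomes ∫ du/((u-1)(u-7)); decompose into partial fractions.

log(exp(t) - 7)/6 - log(exp(t) - 1)/6 + C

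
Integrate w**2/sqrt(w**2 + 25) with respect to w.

w*sqrt(w**2 + 25)/2 - 25*log(w + sqrt(w**2 + 25))/2 + C

Substitute w = 5·tan(θ), so dw = 5·sec(θ)^2 dθ and the radical becomes sqrt(w**2 + 25) = 5·sec(θ) by the Pythagorean identity.
Integrate the resulting trig expression in θ, then back-substitute tan(θ) = w/5, sec(θ) = sqrt(w**2 + 25)/5 (absorbing any constant into C).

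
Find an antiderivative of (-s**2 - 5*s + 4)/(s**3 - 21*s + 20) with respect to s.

Factor the denominator: (s - 4)*(s - 1)*(s + 5).
Partial-fraction decomposition: 2/(27*(s + 5)) + 1/(9*(s - 1)) - 32/(27*(s - 4)).
Integrate each term: A/(s−a) contributes A·log|s−a|.

-32*log(s - 4)/27 + log(s - 1)/9 + 2*log(s + 5)/27 + C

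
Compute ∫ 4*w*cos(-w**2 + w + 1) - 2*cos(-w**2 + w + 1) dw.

Let u = w**2 - w - 1, so du = (2*w - 1) dw.
Rewriting, the integral becomes 2·∫ cos(u) du = 2·sin(u).
Substituting back, u = w**2 - w - 1.

-2*sin(-w**2 + w + 1) + C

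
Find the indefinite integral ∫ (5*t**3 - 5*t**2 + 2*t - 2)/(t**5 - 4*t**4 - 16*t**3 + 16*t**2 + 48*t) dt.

-log(t)/24 + 455*log(t - 6)/768 - 11*log(t - 2)/64 - 97*log(t + 2)/256 - 33/(32*t + 64) + C

Factor the denominator: t*(t - 6)*(t - 2)*(t + 2)**2.
Partial-fraction decomposition: -97/(256*(t + 2)) + 33/(32*(t + 2)**2) - 11/(64*(t - 2)) + 455/(768*(t - 6)) - 1/(24*t).
Integrate each term; A/(t−a) gives A·log|t−a|; A/(t−a)² gives −A/(t−a).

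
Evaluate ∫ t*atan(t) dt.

t**2*atan(t)/2 - t/2 + atan(t)/2 + C

Use integration by parts with u = arctan(t), dv = t dt.
Then du = 1/(t**2 + 1) dt.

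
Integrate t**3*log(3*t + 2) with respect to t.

Use integration by parts with u = log(3*t + 2), dv = t**3 dt.
Then du = 3/(3*t + 2) dt and v = t**4/4.

t**4*log(3*t + 2)/4 - t**4/16 + t**3/18 - t**2/18 + 2*t/27 - 4*log(3*t + 2)/81 + C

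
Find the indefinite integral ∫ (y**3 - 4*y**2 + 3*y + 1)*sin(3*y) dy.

-y**3*cos(3*y)/3 + y**2*sin(3*y)/3 + 4*y**2*cos(3*y)/3 - 8*y*sin(3*y)/9 - 7*y*cos(3*y)/9 + 7*sin(3*y)/27 - 17*cos(3*y)/27 + C

Use integration by parts with u = y**3 - 4*y**2 + 3*y + 1, dv = sin(3*y) dy, so v = -cos(3*y)/3.
Apply parts 3 times (tabular method): alternate signs, differentiate u down to 0, integrate dv up.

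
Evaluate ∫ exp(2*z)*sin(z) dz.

Let I denote the integral. Integrate by parts with u = sin(z), dv = exp(2*z) dz, so v = exp(2*z)/2: I = exp(2*z)*sin(z)/2 − (1/2)·∫ exp(2*z)*cos(z) dz.
Apply parts again with u = cos(z), dv = exp(2*z) dz: ∫ exp(2*z)*cos(z) dz = exp(2*z)*cos(z)/2 + (1/2)·I. Substituting back brings back I: I = exp(2*z)*sin(z)/2 - exp(2*z)*cos(z)/4 − (1/4)·I.
Solving for I: (1 + 1/4)·I equals the remaining terms, so I = (4/5)·(exp(2*z)*sin(z)/2 - exp(2*z)*cos(z)/4).

2*exp(2*z)*sin(z)/5 - exp(2*z)*cos(z)/5 + C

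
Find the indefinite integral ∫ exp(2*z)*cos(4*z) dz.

Let I denote the integral. Integrate by parts with u = cos(4*z), dv = exp(2*z) dz, so v = exp(2*z)/2: I = exp(2*z)*cos(4*z)/2 + 2·∫ exp(2*z)*sin(4*z) dz.
Apply parts again with u = sin(4*z), dv = exp(2*z) dz: ∫ exp(2*z)*sin(4*z) dz = exp(2*z)*sin(4*z)/2 − 2·I. Substituting back brings back I: I = exp(2*z)*sin(4*z) + exp(2*z)*cos(4*z)/2 − 4·I.
Solving for I: (1 + 4)·I equals the remaining terms, so I = (1/5)·(exp(2*z)*sin(4*z) + exp(2*z)*cos(4*z)/2).

exp(2*z)*sin(4*z)/5 + exp(2*z)*cos(4*z)/10 + C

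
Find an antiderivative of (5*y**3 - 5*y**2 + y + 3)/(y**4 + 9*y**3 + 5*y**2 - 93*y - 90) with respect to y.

log(y - 3)/3 + log(y + 1)/10 - 47*log(y + 5)/2 + 421*log(y + 6)/15 + C

Factor the denominator: (y - 3)*(y + 1)*(y + 5)*(y + 6).
Partial-fraction decomposition: 421/(15*(y + 6)) - 47/(2*(y + 5)) + 1/(10*(y + 1)) + 1/(3*(y - 3)).
Integrate each term: A/(y−a) contributes A·log|y−a|.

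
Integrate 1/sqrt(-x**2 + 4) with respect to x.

Substitute x = 2·sin(θ), so dx = 2·cos(θ) dθ and the radical becomes sqrt(-x**2 + 4) = 2·cos(θ) by the Pythagorean identity.
Integrate the resulting trig expression in θ, then back-substitute θ = asin(x/2), sin(θ) = x/2, cos(θ) = sqrt(-x**2 + 4)/2 (absorbing any constant into C).

asin(x/2) + C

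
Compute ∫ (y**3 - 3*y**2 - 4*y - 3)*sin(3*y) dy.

-y**3*cos(3*y)/3 + y**2*sin(3*y)/3 + y**2*cos(3*y) - 2*y*sin(3*y)/3 + 14*y*cos(3*y)/9 - 14*sin(3*y)/27 + 7*cos(3*y)/9 + C

Use integration by parts with u = y**3 - 3*y**2 - 4*y - 3, dv = sin(3*y) dy, so v = -cos(3*y)/3.
Apply parts 3 times (tabular method): alternate signs, differentiate u down to 0, integrate dv up.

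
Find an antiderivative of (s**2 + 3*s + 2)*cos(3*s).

s**2*sin(3*s)/3 + s*sin(3*s) + 2*s*cos(3*s)/9 + 16*sin(3*s)/27 + cos(3*s)/3 + C

Use integration by parts with u = s**2 + 3*s + 2, dv = cos(3*s) ds, so v = sin(3*s)/3.
Apply parts 2 times (tabular method): alternate signs, differentiate u down to 0, integrate dv up.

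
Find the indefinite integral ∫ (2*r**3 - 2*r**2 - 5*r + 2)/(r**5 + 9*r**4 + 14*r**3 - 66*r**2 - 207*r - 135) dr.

23*log(r - 3)/1152 - 3*log(r + 1)/64 + 311*log(r + 3)/144 - 273*log(r + 5)/128 + 55/(24*r + 72) + C

Factor the denominator: (r - 3)*(r + 1)*(r + 3)**2*(r + 5).
Partial-fraction decomposition: -273/(128*(r + 5)) + 311/(144*(r + 3)) - 55/(24*(r + 3)**2) - 3/(64*(r + 1)) + 23/(1152*(r - 3)).
Integrate each term; A/(r−a) gives A·log|r−a|; A/(r−a)² gives −A/(r−a).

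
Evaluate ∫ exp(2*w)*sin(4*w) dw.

exp(2*w)*sin(4*w)/10 - exp(2*w)*cos(4*w)/5 + C

Let I denote the integral. Integrate by parts with u = sin(4*w), dv = exp(2*w) dw, so v = exp(2*w)/2: I = exp(2*w)*sin(4*w)/2 − 2·∫ exp(2*w)*cos(4*w) dw.
Apply parts again with u = cos(4*w), dv = exp(2*w) dw: ∫ exp(2*w)*cos(4*w) dw = exp(2*w)*cos(4*w)/2 + 2·I. Substituting back brings back I: I = exp(2*w)*sin(4*w)/2 - exp(2*w)*cos(4*w) − 4·I.
Solving for I: (1 + 4)·I equals the remaining terms, so I = (1/5)·(exp(2*w)*sin(4*w)/2 - exp(2*w)*cos(4*w)).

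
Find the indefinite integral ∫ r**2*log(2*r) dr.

Use integration by parts with u = log(2*r), dv = r**2 dr.
Then du = 1/r dr and v = r**3/3.

r**3*(log(r) + log(2))/3 - r**3/9 + C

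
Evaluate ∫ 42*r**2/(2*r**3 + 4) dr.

7*log(2*r**3 + 4) + C

Let u = 2*r**3 + 4, so du = (6*r**2) dr.
Rewriting, the integral becomes 7·∫ 1/u du = 7·log(u).
Substituting back, u = 2*r**3 + 4.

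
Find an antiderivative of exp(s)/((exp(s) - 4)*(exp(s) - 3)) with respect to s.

Let u = e^s, du = e^s ds.
The integral becomes ∫ du/((u-3)(u-4)); decompose into partial fractions.

log(exp(s) - 4) - log(exp(s) - 3) + C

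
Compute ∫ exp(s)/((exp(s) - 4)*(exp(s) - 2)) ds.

log(exp(s) - 4)/2 - log(exp(s) - 2)/2 + C

Let u = e^s, du = e^s ds.
The integral becomes ∫ du/((u-4)(u-2)); decompose into partial fractions.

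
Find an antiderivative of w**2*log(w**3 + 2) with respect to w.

w**3*log(w**3 + 2)/3 - w**3/3 + 2*log(w**3 + 2)/3 + C

Let u = w**3 + 2, so du = (3*w**2) dw.
The integral becomes (1/3)·∫ log(u) du; integrate by parts with u′=log(u), dv′=du.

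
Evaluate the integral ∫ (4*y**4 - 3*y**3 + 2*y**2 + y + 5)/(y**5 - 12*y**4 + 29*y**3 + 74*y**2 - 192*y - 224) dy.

Factor the denominator: (y - 7)*(y - 4)**2*(y + 1)*(y + 2).
Partial-fraction decomposition: 11/(36*(y + 2)) - 13/(200*(y + 1)) - 2893/(300*(y - 4)) - 97/(10*(y - 4)**2) + 965/(72*(y - 7)).
Integrate each term; A/(y−a) gives A·log|y−a|; A/(y−a)² gives −A/(y−a).

965*log(y - 7)/72 - 2893*log(y - 4)/300 - 13*log(y + 1)/200 + 11*log(y + 2)/36 + 97/(10*y - 40) + C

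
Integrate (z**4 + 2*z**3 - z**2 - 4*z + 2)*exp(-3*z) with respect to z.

(-27*z**4 - 90*z**3 - 63*z**2 + 66*z - 32)*exp(-3*z)/81 + C

Use integration by parts with u = z**4 + 2*z**3 - z**2 - 4*z + 2, dv = exp(-3*z) dz, so v = -exp(-3*z)/3.
Apply parts 4 times (tabular method): alternate signs, differentiate u down to 0, integrate dv up.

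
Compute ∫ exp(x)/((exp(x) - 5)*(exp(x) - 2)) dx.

log(exp(x) - 5)/3 - log(exp(x) - 2)/3 + C

Let u = e^x, du = e^x dx.
The integral becomes ∫ du/((u-5)(u-2)); decompose into partial fractions.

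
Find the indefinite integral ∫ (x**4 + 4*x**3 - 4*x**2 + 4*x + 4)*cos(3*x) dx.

x**4*sin(3*x)/3 + 4*x**3*sin(3*x)/3 + 4*x**3*cos(3*x)/9 - 16*x**2*sin(3*x)/9 + 4*x**2*cos(3*x)/3 + 4*x*sin(3*x)/9 - 32*x*cos(3*x)/27 + 140*sin(3*x)/81 + 4*cos(3*x)/27 + C

Use integration by parts with u = x**4 + 4*x**3 - 4*x**2 + 4*x + 4, dv = cos(3*x) dx, so v = sin(3*x)/3.
Apply parts 4 times (tabular method): alternate signs, differentiate u down to 0, integrate dv up.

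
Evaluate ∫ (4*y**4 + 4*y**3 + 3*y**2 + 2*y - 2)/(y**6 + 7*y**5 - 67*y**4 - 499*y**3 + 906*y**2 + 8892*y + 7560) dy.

8987717*log(y - 6)/72144072 - log(y + 1)/5880 - 2063*log(y + 5)/968 + 2207*log(y + 6)/360 - 8363*log(y + 7)/2028 - 3083/(6006*y - 36036) + C

Factor the denominator: (y - 6)**2*(y + 1)*(y + 5)*(y + 6)*(y + 7).
Partial-fraction decomposition: -8363/(2028*(y + 7)) + 2207/(360*(y + 6)) - 2063/(968*(y + 5)) - 1/(5880*(y + 1)) + 8987717/(72144072*(y - 6)) + 3083/(6006*(y - 6)**2).
Integrate each term; A/(y−a) gives A·log|y−a|; A/(y−a)² gives −A/(y−a).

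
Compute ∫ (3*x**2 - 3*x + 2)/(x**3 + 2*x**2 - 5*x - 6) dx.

8*log(x - 2)/15 - 4*log(x + 1)/3 + 19*log(x + 3)/5 + C

Factor the denominator: (x - 2)*(x + 1)*(x + 3).
Partial-fraction decomposition: 19/(5*(x + 3)) - 4/(3*(x + 1)) + 8/(15*(x - 2)).
Integrate each term: A/(x−a) contributes A·log|x−a|.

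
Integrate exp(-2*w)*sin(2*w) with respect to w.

Let I denote the integral. Integrate by parts with u = sin(2*w), dv = exp(-2*w) dw, so v = -exp(-2*w)/2: I = -exp(-2*w)*sin(2*w)/2 + ∫ exp(-2*w)*cos(2*w) dw.
Apply parts again with u = cos(2*w), dv = exp(-2*w) dw: ∫ exp(-2*w)*cos(2*w) dw = -exp(-2*w)*cos(2*w)/2 − I. Substituting back brings back I: I = -exp(-2*w)*sin(2*w)/2 - exp(-2*w)*cos(2*w)/2 − I.
Solving for I: (1 + 1)·I equals the remaining terms, so I = (1/2)·(-exp(-2*w)*sin(2*w)/2 - exp(-2*w)*cos(2*w)/2).

-exp(-2*w)*sin(2*w)/4 - exp(-2*w)*cos(2*w)/4 + C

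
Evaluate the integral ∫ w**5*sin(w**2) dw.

-w**4*cos(w**2)/2 + w**2*sin(w**2) + cos(w**2) + C

Let u = w², du = 2w dw; rewrite as (1/2)∫ u^2·sin(1u) du.
Now integrate by parts 2 times.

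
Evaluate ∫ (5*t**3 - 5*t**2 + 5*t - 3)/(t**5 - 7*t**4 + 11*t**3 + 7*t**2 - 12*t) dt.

Factor the denominator: t*(t - 4)*(t - 3)*(t - 1)*(t + 1).
Partial-fraction decomposition: -9/(20*(t + 1)) + 1/(6*(t - 1)) - 17/(4*(t - 3)) + 257/(60*(t - 4)) + 1/(4*t).
Integrate each term: A/(t−a) contributes A·log|t−a|.

log(t)/4 + 257*log(t - 4)/60 - 17*log(t - 3)/4 + log(t - 1)/6 - 9*log(t + 1)/20 + C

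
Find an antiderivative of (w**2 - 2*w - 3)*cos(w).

w**2*sin(w) - 2*w*sin(w) + 2*w*cos(w) - 5*sin(w) - 2*cos(w) + C

Use integration by parts with u = w**2 - 2*w - 3, dv = cos(w) dw, so v = sin(w).
Apply parts 2 times (tabular method): alternate signs, differentiate u down to 0, integrate dv up.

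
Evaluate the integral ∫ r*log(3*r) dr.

r**2*(log(r) + log(3))/2 - r**2/4 + C

Use integration by parts with u = log(3*r), dv = r dr.
Then du = 1/r dr and v = r**2/2.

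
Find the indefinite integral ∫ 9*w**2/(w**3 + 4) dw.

Let u = w**3 + 4, so du = (3*w**2) dw.
Rewriting, the integral becomes 3·∫ 1/u du = 3·log(u).
Substituting back, u = w**3 + 4.

3*log(w**3 + 4) + C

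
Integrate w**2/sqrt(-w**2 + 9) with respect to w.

-w*sqrt(-w**2 + 9)/2 + 9*asin(w/3)/2 + C

Substitute w = 3·sin(θ), so dw = 3·cos(θ) dθ and the radical becomes sqrt(-w**2 + 9) = 3·cos(θ) by the Pythagorean identity.
Integrate the resulting trig expression in θ, then back-substitute θ = asin(w/3), sin(θ) = w/3, cos(θ) = sqrt(-w**2 + 9)/3 (absorbing any constant into C).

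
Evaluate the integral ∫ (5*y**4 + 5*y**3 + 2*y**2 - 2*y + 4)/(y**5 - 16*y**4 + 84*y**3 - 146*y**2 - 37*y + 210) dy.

863*log(y - 7)/20 - 1897*log(y - 5)/36 + 139*log(y - 3)/8 - 128*log(y - 2)/45 + log(y + 1)/72 + C

Factor the denominator: (y - 7)*(y - 5)*(y - 3)*(y - 2)*(y + 1).
Partial-fraction decomposition: 1/(72*(y + 1)) - 128/(45*(y - 2)) + 139/(8*(y - 3)) - 1897/(36*(y - 5)) + 863/(20*(y - 7)).
Integrate each term: A/(y−a) contributes A·log|y−a|.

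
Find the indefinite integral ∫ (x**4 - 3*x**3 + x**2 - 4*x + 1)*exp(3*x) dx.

Use integration by parts with u = x**4 - 3*x**3 + x**2 - 4*x + 1, dv = exp(3*x) dx, so v = exp(3*x)/3.
Apply parts 4 times (tabular method): alternate signs, differentiate u down to 0, integrate dv up.

(27*x**4 - 117*x**3 + 144*x**2 - 204*x + 95)*exp(3*x)/81 + C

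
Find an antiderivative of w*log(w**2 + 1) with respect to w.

w**2*log(w**2 + 1)/2 - w**2/2 + log(w**2 + 1)/2 + C

Let u = w**2 + 1, so du = (2*w) dw.
The integral becomes (1/2)·∫ log(u) du; integrate by parts with u′=log(u), dv′=du.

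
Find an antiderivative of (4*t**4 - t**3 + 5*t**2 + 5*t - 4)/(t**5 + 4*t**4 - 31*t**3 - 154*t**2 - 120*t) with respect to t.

Factor the denominator: t*(t - 6)*(t + 1)*(t + 4)*(t + 5).
Partial-fraction decomposition: 2721/(220*(t + 5)) - 143/(15*(t + 4)) + 1/(84*(t + 1)) + 2587/(2310*(t - 6)) + 1/(30*t).
Integrate each term: A/(t−a) contributes A·log|t−a|.

log(t)/30 + 2587*log(t - 6)/2310 + log(t + 1)/84 - 143*log(t + 4)/15 + 2721*log(t + 5)/220 + C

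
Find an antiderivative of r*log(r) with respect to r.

Use integration by parts with u = log(r), dv = r dr.
Then du = 1/r dr and v = r**2/2.

r**2*log(r)/2 - r**2/4 + C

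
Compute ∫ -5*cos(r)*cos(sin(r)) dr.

-5*sin(sin(r)) + C

Let u = sin(r), so du = (cos(r)) dr.
Rewriting, the integral becomes -5·∫ cos(u) du = -5·sin(u).
Substituting back, u = sin(r).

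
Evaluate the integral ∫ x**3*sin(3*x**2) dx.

Let u = x², du = 2x dx; rewrite as (1/2)∫ u^1·sin(3u) du.
Now integrate by parts 1 time.

-x**2*cos(3*x**2)/6 + sin(3*x**2)/18 + C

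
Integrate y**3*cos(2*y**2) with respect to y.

y**2*sin(2*y**2)/4 + cos(2*y**2)/8 + C

Let u = y², du = 2y dy; rewrite as (1/2)∫ u^1·cos(2u) du.
Now integrate by parts 1 time.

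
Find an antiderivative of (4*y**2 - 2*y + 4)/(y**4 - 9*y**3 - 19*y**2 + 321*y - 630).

93*log(y - 7)/52 - 47*log(y - 5)/22 + 17*log(y - 3)/36 - 160*log(y + 6)/1287 + C

Factor the denominator: (y - 7)*(y - 5)*(y - 3)*(y + 6).
Partial-fraction decomposition: -160/(1287*(y + 6)) + 17/(36*(y - 3)) - 47/(22*(y - 5)) + 93/(52*(y - 7)).
Integrate each term: A/(y−a) contributes A·log|y−a|.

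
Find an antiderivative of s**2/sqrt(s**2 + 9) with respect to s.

Substitute s = 3·tan(θ), so ds = 3·sec(θ)^2 dθ and the radical becomes sqrt(s**2 + 9) = 3·sec(θ) by the Pythagorean identity.
Integrate the resulting trig expression in θ, then back-substitute tan(θ) = s/3, sec(θ) = sqrt(s**2 + 9)/3 (absorbing any constant into C).

s*sqrt(s**2 + 9)/2 - 9*log(s + sqrt(s**2 + 9))/2 + C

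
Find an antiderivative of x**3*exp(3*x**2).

(3*x**2 - 1)*exp(3*x**2)/18 + C

Let u = x², du = 2x dx; rewrite as (1/2)∫ u^1·exp(3u) du.
Now integrate by parts 1 time.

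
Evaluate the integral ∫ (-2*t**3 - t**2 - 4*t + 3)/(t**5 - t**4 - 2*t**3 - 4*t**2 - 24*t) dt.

-log(t)/8 - 24*log(t - 3)/65 + 23*log(t + 2)/80 + 43*log(t**2 + 4)/416 - 33*atan(t/2)/208 + C

Factor the denominator: t*(t - 3)*(t + 2)*(t**2 + 4).
Partial-fraction decomposition: (43*t - 66)/(208*(t**2 + 4)) + 23/(80*(t + 2)) - 24/(65*(t - 3)) - 1/(8*t).
Integrate each term; A/(t−a) gives A·log|t−a|; the (Bt+D)/(t²+p²) term gives a log and an atan.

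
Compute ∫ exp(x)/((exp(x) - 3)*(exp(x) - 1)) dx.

log(exp(x) - 3)/2 - log(exp(x) - 1)/2 + C

Let u = e^x, du = e^x dx.
The integral becomes ∫ du/((u-1)(u-3)); decompose into partial fractions.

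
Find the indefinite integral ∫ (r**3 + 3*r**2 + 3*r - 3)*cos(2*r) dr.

Use integration by parts with u = r**3 + 3*r**2 + 3*r - 3, dv = cos(2*r) dr, so v = sin(2*r)/2.
Apply parts 3 times (tabular method): alternate signs, differentiate u down to 0, integrate dv up.

r**3*sin(2*r)/2 + 3*r**2*sin(2*r)/2 + 3*r**2*cos(2*r)/4 + 3*r*sin(2*r)/4 + 3*r*cos(2*r)/2 - 9*sin(2*r)/4 + 3*cos(2*r)/8 + C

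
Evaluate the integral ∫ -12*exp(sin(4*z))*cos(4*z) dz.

Let u = sin(4*z), so du = (4*cos(4*z)) dz.
Rewriting, the integral becomes -3·∫ e^u du = -3·e^u.
Substituting back, u = sin(4*z).

-3*exp(sin(4*z)) + C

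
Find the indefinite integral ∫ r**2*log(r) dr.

r**3*log(r)/3 - r**3/9 + C

Use integration by parts with u = log(r), dv = r**2 dr.
Then du = 1/r dr and v = r**3/3.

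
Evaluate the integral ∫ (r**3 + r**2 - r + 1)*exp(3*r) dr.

(3*r**3 - 3*r + 4)*exp(3*r)/9 + C

Use integration by parts with u = r**3 + r**2 - r + 1, dv = exp(3*r) dr, so v = exp(3*r)/3.
Apply parts 3 times (tabular method): alternate signs, differentiate u down to 0, integrate dv up.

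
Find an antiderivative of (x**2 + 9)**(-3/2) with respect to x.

Substitute x = 3·tan(θ), so dx = 3·sec(θ)^2 dθ and the radical becomes sqrt(x**2 + 9) = 3·sec(θ) by the Pythagorean identity.
Integrate the resulting trig expression in θ, then back-substitute tan(θ) = x/3, sec(θ) = sqrt(x**2 + 9)/3 (absorbing any constant into C).

x/(9*sqrt(x**2 + 9)) + C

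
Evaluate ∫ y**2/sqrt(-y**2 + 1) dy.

Substitute y = sin(θ), so dy = cos(θ) dθ and the radical becomes sqrt(-y**2 + 1) = cos(θ) by the Pythagorean identity.
Integrate the resulting trig expression in θ, then back-substitute θ = asin(y), sin(θ) = y, cos(θ) = sqrt(-y**2 + 1) (absorbing any constant into C).

-y*sqrt(-y**2 + 1)/2 + asin(y)/2 + C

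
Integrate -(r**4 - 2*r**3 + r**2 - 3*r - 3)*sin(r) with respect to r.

Use integration by parts with u = r**4 - 2*r**3 + r**2 - 3*r - 3, dv = -sin(r) dr, so v = cos(r).
Apply parts 4 times (tabular method): alternate signs, differentiate u down to 0, integrate dv up.

r**4*cos(r) - 4*r**3*sin(r) - 2*r**3*cos(r) + 6*r**2*sin(r) - 11*r**2*cos(r) + 22*r*sin(r) + 9*r*cos(r) - 9*sin(r) + 19*cos(r) + C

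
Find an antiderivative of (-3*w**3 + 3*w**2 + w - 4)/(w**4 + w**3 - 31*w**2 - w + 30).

-299*log(w - 5)/264 + 3*log(w - 1)/56 + log(w + 1)/60 - 746*log(w + 6)/385 + C

Factor the denominator: (w - 5)*(w - 1)*(w + 1)*(w + 6).
Partial-fraction decomposition: -746/(385*(w + 6)) + 1/(60*(w + 1)) + 3/(56*(w - 1)) - 299/(264*(w - 5)).
Integrate each term: A/(w−a) contributes A·log|w−a|.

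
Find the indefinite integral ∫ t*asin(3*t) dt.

Use integration by parts with u = arcsin(3*t), dv = t dt.
Then du = 3/sqrt(-9*t**2 + 1) dt.

t**2*asin(3*t)/2 + t*sqrt(-9*t**2 + 1)/12 - asin(3*t)/36 + C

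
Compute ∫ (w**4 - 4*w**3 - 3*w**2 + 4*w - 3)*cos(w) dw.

w**4*sin(w) - 4*w**3*sin(w) + 4*w**3*cos(w) - 15*w**2*sin(w) - 12*w**2*cos(w) + 28*w*sin(w) - 30*w*cos(w) + 27*sin(w) + 28*cos(w) + C

Use integration by parts with u = w**4 - 4*w**3 - 3*w**2 + 4*w - 3, dv = cos(w) dw, so v = sin(w).
Apply parts 4 times (tabular method): alternate signs, differentiate u down to 0, integrate dv up.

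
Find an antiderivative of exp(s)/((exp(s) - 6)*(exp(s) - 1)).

Let u = e^s, du = e^s ds.
The integral becomes ∫ du/((u-1)(u-6)); decompose into partial fractions.

log(exp(s) - 6)/5 - log(exp(s) - 1)/5 + C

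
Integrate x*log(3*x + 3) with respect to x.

x**2*log(3*x + 3)/2 - x**2/4 + x/2 - log(x + 1)/2 + C

Use integration by parts with u = log(3*x + 3), dv = x dx.
Then du = 3/(3*x + 3) dx and v = x**2/2.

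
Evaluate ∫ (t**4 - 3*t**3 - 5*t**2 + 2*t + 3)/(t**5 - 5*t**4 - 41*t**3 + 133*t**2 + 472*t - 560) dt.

Factor the denominator: (t - 7)*(t - 5)*(t - 1)*(t + 4)**2.
Partial-fraction decomposition: 3181/(7425*(t + 4)) - 11/(15*(t + 4)**2) - 1/(300*(t - 1)) - 23/(108*(t - 5)) + 26/(33*(t - 7)).
Integrate each term; A/(t−a) gives A·log|t−a|; A/(t−a)² gives −A/(t−a).

26*log(t - 7)/33 - 23*log(t - 5)/108 - log(t - 1)/300 + 3181*log(t + 4)/7425 + 11/(15*t + 60) + C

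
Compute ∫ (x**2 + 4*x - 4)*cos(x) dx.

Use integration by parts with u = x**2 + 4*x - 4, dv = cos(x) dx, so v = sin(x).
Apply parts 2 times (tabular method): alternate signs, differentiate u down to 0, integrate dv up.

x**2*sin(x) + 4*x*sin(x) + 2*x*cos(x) - 6*sin(x) + 4*cos(x) + C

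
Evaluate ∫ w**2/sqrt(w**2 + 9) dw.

w*sqrt(w**2 + 9)/2 - 9*log(w + sqrt(w**2 + 9))/2 + C

Substitute w = 3·tan(θ), so dw = 3·sec(θ)^2 dθ and the radical becomes sqrt(w**2 + 9) = 3·sec(θ) by the Pythagorean identity.
Integrate the resulting trig expression in θ, then back-substitute tan(θ) = w/3, sec(θ) = sqrt(w**2 + 9)/3 (absorbing any constant into C).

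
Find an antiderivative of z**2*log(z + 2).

z**3*log(z + 2)/3 - z**3/9 + z**2/3 - 4*z/3 + 8*log(z + 2)/3 + C

Use integration by parts with u = log(z + 2), dv = z**2 dz.
Then du = 1/(z + 2) dz and v = z**3/3.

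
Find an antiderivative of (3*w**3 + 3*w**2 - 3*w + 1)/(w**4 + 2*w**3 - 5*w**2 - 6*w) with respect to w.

-log(w)/6 + 31*log(w - 2)/30 + 2*log(w + 1)/3 + 22*log(w + 3)/15 + C

Factor the denominator: w*(w - 2)*(w + 1)*(w + 3).
Partial-fraction decomposition: 22/(15*(w + 3)) + 2/(3*(w + 1)) + 31/(30*(w - 2)) - 1/(6*w).
Integrate each term: A/(w−a) contributes A·log|w−a|.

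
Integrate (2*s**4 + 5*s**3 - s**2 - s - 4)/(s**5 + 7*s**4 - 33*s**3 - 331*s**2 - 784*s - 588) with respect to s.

6457*log(s - 7)/11340 - 641*log(s + 2)/2025 - 17*log(s + 3)/40 + 3041*log(s + 7)/1400 - 14/(45*s + 90) + C

Factor the denominator: (s - 7)*(s + 2)**2*(s + 3)*(s + 7).
Partial-fraction decomposition: 3041/(1400*(s + 7)) - 17/(40*(s + 3)) - 641/(2025*(s + 2)) + 14/(45*(s + 2)**2) + 6457/(11340*(s - 7)).
Integrate each term; A/(s−a) gives A·log|s−a|; A/(s−a)² gives −A/(s−a).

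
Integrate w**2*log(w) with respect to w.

Use integration by parts with u = log(w), dv = w**2 dw.
Then du = 1/w dw and v = w**3/3.

w**3*log(w)/3 - w**3/9 + C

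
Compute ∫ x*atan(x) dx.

x**2*atan(x)/2 - x/2 + atan(x)/2 + C

Use integration by parts with u = arctan(x), dv = x dx.
Then du = 1/(x**2 + 1) dx.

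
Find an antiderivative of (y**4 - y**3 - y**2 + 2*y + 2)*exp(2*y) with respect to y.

Use integration by parts with u = y**4 - y**3 - y**2 + 2*y + 2, dv = exp(2*y) dy, so v = exp(2*y)/2.
Apply parts 4 times (tabular method): alternate signs, differentiate u down to 0, integrate dv up.

(4*y**4 - 12*y**3 + 14*y**2 - 6*y + 11)*exp(2*y)/8 + C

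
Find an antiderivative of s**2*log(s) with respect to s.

s**3*log(s)/3 - s**3/9 + C

Use integration by parts with u = log(s), dv = s**2 ds.
Then du = 1/s ds and v = s**3/3.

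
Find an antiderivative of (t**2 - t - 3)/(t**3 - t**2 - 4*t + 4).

-log(t - 2)/4 + log(t - 1) + log(t + 2)/4 + C

Factor the denominator: (t - 2)*(t - 1)*(t + 2).
Partial-fraction decomposition: 1/(4*(t + 2)) + 1/(t - 1) - 1/(4*(t - 2)).
Integrate each term: A/(t−a) contributes A·log|t−a|.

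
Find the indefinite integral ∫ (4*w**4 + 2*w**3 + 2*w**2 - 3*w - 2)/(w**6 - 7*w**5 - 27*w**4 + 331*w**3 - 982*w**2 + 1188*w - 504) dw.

Factor the denominator: (w - 6)*(w - 3)*(w - 2)**2*(w - 1)*(w + 7).
Partial-fraction decomposition: -139/(1296*(w + 7)) + 3/(80*(w - 1)) + 1513/(324*(w - 2)) + 20/(9*(w - 2)**2) - 77/(12*(w - 3)) + 109/(60*(w - 6)).
Integrate each term; A/(w−a) gives A·log|w−a|; A/(w−a)² gives −A/(w−a).

109*log(w - 6)/60 - 77*log(w - 3)/12 + 1513*log(w - 2)/324 + 3*log(w - 1)/80 - 139*log(w + 7)/1296 - 20/(9*w - 18) + C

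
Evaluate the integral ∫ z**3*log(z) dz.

Use integration by parts with u = log(z), dv = z**3 dz.
Then du = 1/z dz and v = z**4/4.

z**4*log(z)/4 - z**4/16 + C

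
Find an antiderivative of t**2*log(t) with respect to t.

Use integration by parts with u = log(t), dv = t**2 dt.
Then du = 1/t dt and v = t**3/3.

t**3*log(t)/3 - t**3/9 + C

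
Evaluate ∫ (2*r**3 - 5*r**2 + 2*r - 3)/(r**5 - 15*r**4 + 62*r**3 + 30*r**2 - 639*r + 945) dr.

Factor the denominator: (r - 7)*(r - 5)*(r - 3)**2*(r + 3).
Partial-fraction decomposition: -3/(80*(r + 3)) + 11/(16*(r - 3)) + 1/(4*(r - 3)**2) - 33/(16*(r - 5)) + 113/(80*(r - 7)).
Integrate each term; A/(r−a) gives A·log|r−a|; A/(r−a)² gives −A/(r−a).

113*log(r - 7)/80 - 33*log(r - 5)/16 + 11*log(r - 3)/16 - 3*log(r + 3)/80 - 1/(4*r - 12) + C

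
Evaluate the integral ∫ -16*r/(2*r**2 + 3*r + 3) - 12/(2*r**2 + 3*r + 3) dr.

Let u = 2*r**2 + 3*r + 3, so du = (4*r + 3) dr.
Rewriting, the integral becomes -4·∫ 1/u du = -4·log(u).
Substituting back, u = 2*r**2 + 3*r + 3.

-4*log(2*r**2 + 3*r + 3) + C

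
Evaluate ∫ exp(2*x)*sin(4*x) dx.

Let I denote the integral. Integrate by parts with u = sin(4*x), dv = exp(2*x) dx, so v = exp(2*x)/2: I = exp(2*x)*sin(4*x)/2 − 2·∫ exp(2*x)*cos(4*x) dx.
Apply parts again with u = cos(4*x), dv = exp(2*x) dx: ∫ exp(2*x)*cos(4*x) dx = exp(2*x)*cos(4*x)/2 + 2·I. Substituting back brings back I: I = exp(2*x)*sin(4*x)/2 - exp(2*x)*cos(4*x) − 4·I.
Solving for I: (1 + 4)·I equals the remaining terms, so I = (1/5)·(exp(2*x)*sin(4*x)/2 - exp(2*x)*cos(4*x)).

exp(2*x)*sin(4*x)/10 - exp(2*x)*cos(4*x)/5 + C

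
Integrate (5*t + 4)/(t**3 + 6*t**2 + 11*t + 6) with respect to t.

-log(t + 1)/2 + 6*log(t + 2) - 11*log(t + 3)/2 + C

Factor the denominator: (t + 1)*(t + 2)*(t + 3).
Partial-fraction decomposition: -11/(2*(t + 3)) + 6/(t + 2) - 1/(2*(t + 1)).
Integrate each term: A/(t−a) contributes A·log|t−a|.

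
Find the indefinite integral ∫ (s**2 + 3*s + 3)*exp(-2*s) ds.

(-s**2 - 4*s - 5)*exp(-2*s)/2 + C

Use integration by parts with u = s**2 + 3*s + 3, dv = exp(-2*s) ds, so v = -exp(-2*s)/2.
Apply parts 2 times (tabular method): alternate signs, differentiate u down to 0, integrate dv up.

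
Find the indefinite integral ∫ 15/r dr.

15*log(r) + 5*log(2) + C

Let u = 2*r**3, so du = (6*r**2) dr.
Rewriting, the integral becomes 5·∫ 1/u du = 5·log(u).
Substituting back, u = 2*r**3.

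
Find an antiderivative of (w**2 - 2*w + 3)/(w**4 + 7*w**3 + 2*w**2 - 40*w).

Factor the denominator: w*(w - 2)*(w + 4)*(w + 5).
Partial-fraction decomposition: -38/(35*(w + 5)) + 9/(8*(w + 4)) + 1/(28*(w - 2)) - 3/(40*w).
Integrate each term: A/(w−a) contributes A·log|w−a|.

-3*log(w)/40 + log(w - 2)/28 + 9*log(w + 4)/8 - 38*log(w + 5)/35 + C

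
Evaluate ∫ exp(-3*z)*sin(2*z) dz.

Let I denote the integral. Integrate by parts with u = sin(2*z), dv = exp(-3*z) dz, so v = -exp(-3*z)/3: I = -exp(-3*z)*sin(2*z)/3 + (2/3)·∫ exp(-3*z)*cos(2*z) dz.
Apply parts again with u = cos(2*z), dv = exp(-3*z) dz: ∫ exp(-3*z)*cos(2*z) dz = -exp(-3*z)*cos(2*z)/3 − (2/3)·I. Substituting back brings back I: I = -exp(-3*z)*sin(2*z)/3 - 2*exp(-3*z)*cos(2*z)/9 − (4/9)·I.
Solving for I: (1 + 4/9)·I equals the remaining terms, so I = (9/13)·(-exp(-3*z)*sin(2*z)/3 - 2*exp(-3*z)*cos(2*z)/9).

-3*exp(-3*z)*sin(2*z)/13 - 2*exp(-3*z)*cos(2*z)/13 + C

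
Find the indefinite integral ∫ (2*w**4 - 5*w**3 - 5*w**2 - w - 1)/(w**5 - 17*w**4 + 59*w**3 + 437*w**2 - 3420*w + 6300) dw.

Factor the denominator: (w - 7)*(w - 6)*(w - 5)**2*(w + 6).
Partial-fraction decomposition: 269/(1452*(w + 6)) + 13971/(242*(w - 5)) + 247/(11*(w - 5)**2) - 1325/(12*(w - 6)) + 109/(2*(w - 7)).
Integrate each term; A/(w−a) gives A·log|w−a|; A/(w−a)² gives −A/(w−a).

109*log(w - 7)/2 - 1325*log(w - 6)/12 + 13971*log(w - 5)/242 + 269*log(w + 6)/1452 - 247/(11*w - 55) + C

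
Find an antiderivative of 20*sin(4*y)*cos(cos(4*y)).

-5*sin(cos(4*y)) + C

Let u = cos(4*y), so du = (-4*sin(4*y)) dy.
Rewriting, the integral becomes -5·∫ cos(u) du = -5·sin(u).
Substituting back, u = cos(4*y).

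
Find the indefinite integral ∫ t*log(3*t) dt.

Use integration by parts with u = log(3*t), dv = t dt.
Then du = 1/t dt and v = t**2/2.

t**2*(log(t) + log(3))/2 - t**2/4 + C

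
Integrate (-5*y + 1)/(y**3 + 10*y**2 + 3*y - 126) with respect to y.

-7*log(y - 3)/45 - 31*log(y + 6)/9 + 18*log(y + 7)/5 + C

Factor the denominator: (y - 3)*(y + 6)*(y + 7).
Partial-fraction decomposition: 18/(5*(y + 7)) - 31/(9*(y + 6)) - 7/(45*(y - 3)).
Integrate each term: A/(y−a) contributes A·log|y−a|.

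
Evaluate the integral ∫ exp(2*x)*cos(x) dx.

exp(2*x)*sin(x)/5 + 2*exp(2*x)*cos(x)/5 + C

Let I denote the integral. Integrate by parts with u = cos(x), dv = exp(2*x) dx, so v = exp(2*x)/2: I = exp(2*x)*cos(x)/2 + (1/2)·∫ exp(2*x)*sin(x) dx.
Apply parts again with u = sin(x), dv = exp(2*x) dx: ∫ exp(2*x)*sin(x) dx = exp(2*x)*sin(x)/2 − (1/2)·I. Substituting back brings back I: I = exp(2*x)*sin(x)/4 + exp(2*x)*cos(x)/2 − (1/4)·I.
Solving for I: (1 + 1/4)·I equals the remaining terms, so I = (4/5)·(exp(2*x)*sin(x)/4 + exp(2*x)*cos(x)/2).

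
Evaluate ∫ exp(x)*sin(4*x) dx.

exp(x)*sin(4*x)/17 - 4*exp(x)*cos(4*x)/17 + C

Let I denote the integral. Integrate by parts with u = sin(4*x), dv = exp(x) dx, so v = exp(x): I = exp(x)*sin(4*x) − 4·∫ exp(x)*cos(4*x) dx.
Apply parts again with u = cos(4*x), dv = exp(x) dx: ∫ exp(x)*cos(4*x) dx = exp(x)*cos(4*x) + 4·I. Substituting back brings back I: I = exp(x)*sin(4*x) - 4*exp(x)*cos(4*x) − 16·I.
Solving for I: (1 + 16)·I equals the remaining terms, so I = (1/17)·(exp(x)*sin(4*x) - 4*exp(x)*cos(4*x)).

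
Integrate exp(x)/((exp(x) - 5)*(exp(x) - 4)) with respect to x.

log(exp(x) - 5) - log(exp(x) - 4) + C

Let u = e^x, du = e^x dx.
The integral becomes ∫ du/((u-4)(u-5)); decompose into partial fractions.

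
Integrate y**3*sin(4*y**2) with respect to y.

Let u = y², du = 2y dy; rewrite as (1/2)∫ u^1·sin(4u) du.
Now integrate by parts 1 time.

-y**2*cos(4*y**2)/8 + sin(4*y**2)/32 + C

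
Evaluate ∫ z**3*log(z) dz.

Use integration by parts with u = log(z), dv = z**3 dz.
Then du = 1/z dz and v = z**4/4.

z**4*log(z)/4 - z**4/16 + C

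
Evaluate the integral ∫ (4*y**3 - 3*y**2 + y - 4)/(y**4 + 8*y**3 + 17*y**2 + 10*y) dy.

-2*log(y)/5 + 3*log(y + 1) - 25*log(y + 2)/3 + 146*log(y + 5)/15 + C

Factor the denominator: y*(y + 1)*(y + 2)*(y + 5).
Partial-fraction decomposition: 146/(15*(y + 5)) - 25/(3*(y + 2)) + 3/(y + 1) - 2/(5*y).
Integrate each term: A/(y−a) contributes A·log|y−a|.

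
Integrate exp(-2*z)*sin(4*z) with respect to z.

Let I denote the integral. Integrate by parts with u = sin(4*z), dv = exp(-2*z) dz, so v = -exp(-2*z)/2: I = -exp(-2*z)*sin(4*z)/2 + 2·∫ exp(-2*z)*cos(4*z) dz.
Apply parts again with u = cos(4*z), dv = exp(-2*z) dz: ∫ exp(-2*z)*cos(4*z) dz = -exp(-2*z)*cos(4*z)/2 − 2·I. Substituting back brings back I: I = -exp(-2*z)*sin(4*z)/2 - exp(-2*z)*cos(4*z) − 4·I.
Solving for I: (1 + 4)·I equals the remaining terms, so I = (1/5)·(-exp(-2*z)*sin(4*z)/2 - exp(-2*z)*cos(4*z)).

-exp(-2*z)*sin(4*z)/10 - exp(-2*z)*cos(4*z)/5 + C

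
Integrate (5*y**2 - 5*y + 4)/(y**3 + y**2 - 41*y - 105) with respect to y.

107*log(y - 7)/60 - 16*log(y + 3)/5 + 77*log(y + 5)/12 + C

Factor the denominator: (y - 7)*(y + 3)*(y + 5).
Partial-fraction decomposition: 77/(12*(y + 5)) - 16/(5*(y + 3)) + 107/(60*(y - 7)).
Integrate each term: A/(y−a) contributes A·log|y−a|.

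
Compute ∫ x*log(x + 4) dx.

Use integration by parts with u = log(x + 4), dv = x dx.
Then du = 1/(x + 4) dx and v = x**2/2.

x**2*log(x + 4)/2 - x**2/4 + 2*x - 8*log(x + 4) + C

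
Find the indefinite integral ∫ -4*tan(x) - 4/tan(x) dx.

Let u = tan(x), so du = (tan(x)**2 + 1) dx.
Rewriting, the integral becomes -4·∫ 1/u du = -4·log(u).
Substituting back, u = tan(x).

-4*log(tan(x)) + C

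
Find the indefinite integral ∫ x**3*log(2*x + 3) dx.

Use integration by parts with u = log(2*x + 3), dv = x**3 dx.
Then du = 2/(2*x + 3) dx and v = x**4/4.

x**4*log(2*x + 3)/4 - x**4/16 + x**3/8 - 9*x**2/32 + 27*x/32 - 81*log(2*x + 3)/64 + C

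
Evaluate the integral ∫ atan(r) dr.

r*atan(r) - log(r**2 + 1)/2 + C

Use integration by parts with u = arctan(r), dv = dr.
Then du = 1/(r**2 + 1) dr.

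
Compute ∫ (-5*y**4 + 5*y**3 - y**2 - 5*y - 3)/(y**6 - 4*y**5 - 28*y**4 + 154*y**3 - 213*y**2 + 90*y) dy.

-log(y)/30 - 2553*log(y - 5)/1760 + 11*log(y - 3)/8 - 237*log(y - 1)/1568 + 841*log(y + 6)/3234 + 9/(56*y - 56) + C

Factor the denominator: y*(y - 5)*(y - 3)*(y - 1)**2*(y + 6).
Partial-fraction decomposition: 841/(3234*(y + 6)) - 237/(1568*(y - 1)) - 9/(56*(y - 1)**2) + 11/(8*(y - 3)) - 2553/(1760*(y - 5)) - 1/(30*y).
Integrate each term; A/(y−a) gives A·log|y−a|; A/(y−a)² gives −A/(y−a).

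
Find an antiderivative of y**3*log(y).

Use integration by parts with u = log(y), dv = y**3 dy.
Then du = 1/y dy and v = y**4/4.

y**4*log(y)/4 - y**4/16 + C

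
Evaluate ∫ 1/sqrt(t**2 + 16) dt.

Substitute t = 4·tan(θ), so dt = 4·sec(θ)^2 dθ and the radical becomes sqrt(t**2 + 16) = 4·sec(θ) by the Pythagorean identity.
Integrate the resulting trig expression in θ, then back-substitute tan(θ) = t/4, sec(θ) = sqrt(t**2 + 16)/4 (absorbing any constant into C).

log(t + sqrt(t**2 + 16)) + C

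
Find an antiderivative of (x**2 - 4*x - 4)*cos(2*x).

Use integration by parts with u = x**2 - 4*x - 4, dv = cos(2*x) dx, so v = sin(2*x)/2.
Apply parts 2 times (tabular method): alternate signs, differentiate u down to 0, integrate dv up.

x**2*sin(2*x)/2 - 2*x*sin(2*x) + x*cos(2*x)/2 - 9*sin(2*x)/4 - cos(2*x) + C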